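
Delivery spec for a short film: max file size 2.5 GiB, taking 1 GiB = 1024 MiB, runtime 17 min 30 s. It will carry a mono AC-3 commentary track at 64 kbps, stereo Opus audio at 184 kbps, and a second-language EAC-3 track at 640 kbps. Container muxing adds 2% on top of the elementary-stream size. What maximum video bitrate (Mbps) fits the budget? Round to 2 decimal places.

Budget: 2.5 GiB = 21474.8 Mb.
Stream payload after overhead: 21474.8 / 1.02 = 21053.8 Mb.
17 min 30 s = 1050 s
Total bitrate budget: 21053.8 Mb / 1050 s = 20.051 Mbps.
Audio total: 64 + 184 + 640 = 888 kbps = 0.888 Mbps.
Video: 20.051 − 0.888 = 19.163 Mbps.

19.16 Mbps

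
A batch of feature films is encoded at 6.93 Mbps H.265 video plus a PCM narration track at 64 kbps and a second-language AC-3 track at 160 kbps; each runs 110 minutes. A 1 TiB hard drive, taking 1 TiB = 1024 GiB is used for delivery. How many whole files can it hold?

186

110 min = 6600 s
Audio total: 64 + 160 = 224 kbps = 0.224 Mbps.
Total bitrate: 7.154 Mbps.
Per item: 7.154 Mbps × 6600 s = 47,216 Mb = 5,902 MB.
Capacity: 1 TiB = 8,796,093 Mb; 186.29 items → 186 complete.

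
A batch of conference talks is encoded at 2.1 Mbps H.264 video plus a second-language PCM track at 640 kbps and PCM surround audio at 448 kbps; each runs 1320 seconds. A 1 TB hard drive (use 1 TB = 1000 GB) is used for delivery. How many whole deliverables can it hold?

Audio total: 640 + 448 = 1088 kbps = 1.088 Mbps.
Total bitrate: 3.188 Mbps.
Per item: 3.188 Mbps × 1320 s = 4,208 Mb = 526.0 MB.
Capacity: 1 TB = 8,000,000 Mb; 1901.07 items → 1901 complete.

1901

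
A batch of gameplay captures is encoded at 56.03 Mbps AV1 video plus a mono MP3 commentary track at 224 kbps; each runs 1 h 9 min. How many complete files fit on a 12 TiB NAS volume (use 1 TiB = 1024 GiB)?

453

1 h 9 min = 69 min = 4140 s
Audio: 224 kbps = 0.224 Mbps.
Total bitrate: 56.254 Mbps.
Per item: 56.254 Mbps × 4140 s = 232,892 Mb = 29,111 MB.
Capacity: 12 TiB = 105,553,116 Mb; 453.23 items → 453 complete.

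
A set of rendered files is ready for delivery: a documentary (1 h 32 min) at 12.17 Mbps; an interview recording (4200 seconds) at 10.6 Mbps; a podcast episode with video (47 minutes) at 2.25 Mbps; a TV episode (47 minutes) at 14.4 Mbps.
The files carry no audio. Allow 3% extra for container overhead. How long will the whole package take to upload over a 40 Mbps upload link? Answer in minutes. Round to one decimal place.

documentary: 12.170 Mbps × 5520 s × 1.03 = 69193.8 Mb
interview recording: 10.600 Mbps × 4200 s × 1.03 = 45855.6 Mb
podcast episode with video: 2.250 Mbps × 2820 s × 1.03 = 6535.4 Mb
TV episode: 14.400 Mbps × 2820 s × 1.03 = 41826.2 Mb
Total: 163410.9 Mb = 20426.4 MB.
At 40 Mbps: 163410.9 / 40 = 4085 s ≈ 68.1 minutes.

68.1 minutes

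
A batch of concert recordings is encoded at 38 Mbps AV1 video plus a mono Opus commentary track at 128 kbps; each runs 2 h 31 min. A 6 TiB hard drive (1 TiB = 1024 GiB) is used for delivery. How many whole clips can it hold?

152

2 h 31 min = 151 min = 9060 s
Audio: 128 kbps = 0.128 Mbps.
Total bitrate: 38.128 Mbps.
Per item: 38.128 Mbps × 9060 s = 345,440 Mb = 43,180 MB.
Capacity: 6 TiB = 52,776,558 Mb; 152.78 items → 152 complete.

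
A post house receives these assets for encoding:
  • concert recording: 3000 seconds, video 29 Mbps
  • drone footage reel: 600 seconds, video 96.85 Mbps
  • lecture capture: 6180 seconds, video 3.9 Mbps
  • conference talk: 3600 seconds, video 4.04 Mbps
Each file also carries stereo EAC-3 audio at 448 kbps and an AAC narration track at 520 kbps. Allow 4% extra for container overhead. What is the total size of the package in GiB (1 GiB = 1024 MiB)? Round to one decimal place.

Audio total: 448 + 520 = 968 kbps = 0.968 Mbps.
concert recording: 29.968 Mbps × 3000 s × 1.04 = 93500.2 Mb
drone footage reel: 97.818 Mbps × 600 s × 1.04 = 61038.4 Mb
lecture capture: 4.868 Mbps × 6180 s × 1.04 = 31287.6 Mb
conference talk: 5.008 Mbps × 3600 s × 1.04 = 18750.0 Mb
Total: 204576.2 Mb = 25572.0 MB.
= 23.82 GiB.

23.8 GiB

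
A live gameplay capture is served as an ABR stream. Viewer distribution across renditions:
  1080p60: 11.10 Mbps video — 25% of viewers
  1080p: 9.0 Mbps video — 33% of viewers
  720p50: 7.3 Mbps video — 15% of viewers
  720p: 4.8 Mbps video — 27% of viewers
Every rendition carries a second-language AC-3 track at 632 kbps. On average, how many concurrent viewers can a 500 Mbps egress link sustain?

57

Audio: 632 kbps = 0.632 Mbps.
Average per-viewer bitrate: 0.25×11.732 + 0.33×9.632 + 0.15×7.932 + 0.27×5.432 = 8.768 Mbps.
500 Mbps = 500.0 Mbps; 500.0 / 8.768 = 57.03 → 57.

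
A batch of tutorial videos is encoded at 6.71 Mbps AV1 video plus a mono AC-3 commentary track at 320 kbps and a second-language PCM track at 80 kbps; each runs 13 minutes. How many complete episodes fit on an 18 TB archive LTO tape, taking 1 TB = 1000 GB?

25965

13 min = 780 s
Audio total: 320 + 80 = 400 kbps = 0.400 Mbps.
Total bitrate: 7.110 Mbps.
Per item: 7.110 Mbps × 780 s = 5,546 Mb = 693.2 MB.
Capacity: 18 TB = 144,000,000 Mb; 25965.60 items → 25965 complete.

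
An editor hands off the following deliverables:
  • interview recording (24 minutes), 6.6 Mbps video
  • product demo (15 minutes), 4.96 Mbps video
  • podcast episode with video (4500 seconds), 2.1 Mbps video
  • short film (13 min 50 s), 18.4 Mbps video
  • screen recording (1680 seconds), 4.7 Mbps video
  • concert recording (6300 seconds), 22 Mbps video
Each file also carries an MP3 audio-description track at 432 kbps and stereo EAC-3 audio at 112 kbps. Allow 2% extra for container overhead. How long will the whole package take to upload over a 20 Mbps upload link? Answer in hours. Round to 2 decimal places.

Audio total: 432 + 112 = 544 kbps = 0.544 Mbps.
interview recording: 7.144 Mbps × 1440 s × 1.02 = 10493.1 Mb
product demo: 5.504 Mbps × 900 s × 1.02 = 5052.7 Mb
podcast episode with video: 2.644 Mbps × 4500 s × 1.02 = 12136.0 Mb
short film: 18.944 Mbps × 830 s × 1.02 = 16038.0 Mb
screen recording: 5.244 Mbps × 1680 s × 1.02 = 8986.1 Mb
concert recording: 22.544 Mbps × 6300 s × 1.02 = 144867.7 Mb
Total: 197573.6 Mb = 24696.7 MB.
At 20 Mbps: 197573.6 / 20 = 9879 s ≈ 2.74 hours.

2.74 hours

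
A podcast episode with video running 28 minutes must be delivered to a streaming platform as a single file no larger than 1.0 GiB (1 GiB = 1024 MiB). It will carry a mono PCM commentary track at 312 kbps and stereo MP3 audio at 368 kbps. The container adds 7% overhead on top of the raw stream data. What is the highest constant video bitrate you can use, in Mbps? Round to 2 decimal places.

Budget: 1.0 GiB = 8589.9 Mb.
Stream payload after overhead: 8589.9 / 1.07 = 8028.0 Mb.
28 min = 1680 s
Total bitrate budget: 8028.0 Mb / 1680 s = 4.779 Mbps.
Audio total: 312 + 368 = 680 kbps = 0.680 Mbps.
Video: 4.779 − 0.680 = 4.099 Mbps.

4.10 Mbps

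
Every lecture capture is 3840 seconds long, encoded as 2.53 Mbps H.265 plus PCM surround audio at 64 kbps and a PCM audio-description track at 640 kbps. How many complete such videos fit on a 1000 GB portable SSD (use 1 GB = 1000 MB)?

644

Audio total: 64 + 640 = 704 kbps = 0.704 Mbps.
Total bitrate: 3.234 Mbps.
Per item: 3.234 Mbps × 3840 s = 12,419 Mb = 1,552 MB.
Capacity: 1000 GB = 8,000,000 Mb; 644.20 items → 644 complete.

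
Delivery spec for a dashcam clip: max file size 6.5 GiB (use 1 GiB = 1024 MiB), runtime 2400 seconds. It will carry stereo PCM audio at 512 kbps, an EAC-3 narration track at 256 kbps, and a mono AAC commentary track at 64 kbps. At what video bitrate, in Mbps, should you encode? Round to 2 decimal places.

Budget: 6.5 GiB = 55834.6 Mb.
Total bitrate budget: 55834.6 Mb / 2400 s = 23.264 Mbps.
Audio total: 512 + 256 + 64 = 832 kbps = 0.832 Mbps.
Video: 23.264 − 0.832 = 22.432 Mbps.

22.43 Mbps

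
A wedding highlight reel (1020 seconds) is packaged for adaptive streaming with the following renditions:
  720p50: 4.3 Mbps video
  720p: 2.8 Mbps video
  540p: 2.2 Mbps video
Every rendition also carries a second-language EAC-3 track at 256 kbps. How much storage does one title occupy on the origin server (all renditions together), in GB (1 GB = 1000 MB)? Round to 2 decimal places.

1.28 GB

Audio: 256 kbps = 0.256 Mbps.
Sum of rendition bitrates: (4.3+0.256) + (2.8+0.256) + (2.2+0.256) = 10.068 Mbps.
× 1020 s = 10,269 Mb = 1,284 MB = 1.284 GB.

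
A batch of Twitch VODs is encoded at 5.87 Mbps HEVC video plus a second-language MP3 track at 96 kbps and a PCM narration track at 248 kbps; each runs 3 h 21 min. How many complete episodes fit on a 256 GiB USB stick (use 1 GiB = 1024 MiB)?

29

3 h 21 min = 201 min = 12060 s
Audio total: 96 + 248 = 344 kbps = 0.344 Mbps.
Total bitrate: 6.214 Mbps.
Per item: 6.214 Mbps × 12060 s = 74,941 Mb = 9,368 MB.
Capacity: 256 GiB = 2,199,023 Mb; 29.34 items → 29 complete.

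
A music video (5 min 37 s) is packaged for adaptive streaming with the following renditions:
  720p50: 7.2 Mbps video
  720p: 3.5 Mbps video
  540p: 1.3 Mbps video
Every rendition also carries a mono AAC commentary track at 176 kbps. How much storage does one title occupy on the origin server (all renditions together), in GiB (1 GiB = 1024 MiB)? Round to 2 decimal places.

5 min 37 s = 337 s
Audio: 176 kbps = 0.176 Mbps.
Sum of rendition bitrates: (7.2+0.176) + (3.5+0.176) + (1.3+0.176) = 12.528 Mbps.
× 337 s = 4,222 Mb = 527.7 MB = 0.4915 GiB.

0.49 GiB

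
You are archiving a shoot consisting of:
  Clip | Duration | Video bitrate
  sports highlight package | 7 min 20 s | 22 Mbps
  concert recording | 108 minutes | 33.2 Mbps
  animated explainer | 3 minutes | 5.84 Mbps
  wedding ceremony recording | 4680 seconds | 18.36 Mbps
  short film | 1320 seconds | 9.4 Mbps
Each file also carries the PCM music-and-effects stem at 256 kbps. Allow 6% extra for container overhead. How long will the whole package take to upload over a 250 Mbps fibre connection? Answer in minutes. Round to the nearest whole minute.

Audio: 256 kbps = 0.256 Mbps.
sports highlight package: 22.256 Mbps × 440 s × 1.06 = 10380.2 Mb
concert recording: 33.456 Mbps × 6480 s × 1.06 = 229802.6 Mb
animated explainer: 6.096 Mbps × 180 s × 1.06 = 1163.1 Mb
wedding ceremony recording: 18.616 Mbps × 4680 s × 1.06 = 92350.3 Mb
short film: 9.656 Mbps × 1320 s × 1.06 = 13510.7 Mb
Total: 347206.8 Mb = 43400.9 MB.
At 250 Mbps: 347206.8 / 250 = 1389 s ≈ 23.1 minutes.

23 minutes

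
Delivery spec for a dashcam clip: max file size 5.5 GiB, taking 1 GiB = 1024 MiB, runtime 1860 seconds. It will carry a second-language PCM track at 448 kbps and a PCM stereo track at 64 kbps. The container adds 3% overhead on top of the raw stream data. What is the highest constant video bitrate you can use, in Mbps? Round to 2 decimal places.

Budget: 5.5 GiB = 47244.6 Mb.
Stream payload after overhead: 47244.6 / 1.03 = 45868.6 Mb.
Total bitrate budget: 45868.6 Mb / 1860 s = 24.661 Mbps.
Audio total: 448 + 64 = 512 kbps = 0.512 Mbps.
Video: 24.661 − 0.512 = 24.149 Mbps.

24.15 Mbps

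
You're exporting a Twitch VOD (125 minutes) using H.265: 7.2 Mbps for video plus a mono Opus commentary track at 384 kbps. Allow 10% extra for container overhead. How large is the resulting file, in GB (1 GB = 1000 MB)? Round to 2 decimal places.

125 min = 7500 s
Audio: 384 kbps = 0.384 Mbps.
Total bitrate: 7.2 + 0.384 = 7.584 Mbps.
Stream data: 7.584 Mbps × 7500 s = 56880.0 Mb.
With 10% container overhead: ×1.10.
62,568 Mb ÷ 8 = 7,821 MB → 7.821 GB.

7.82 GB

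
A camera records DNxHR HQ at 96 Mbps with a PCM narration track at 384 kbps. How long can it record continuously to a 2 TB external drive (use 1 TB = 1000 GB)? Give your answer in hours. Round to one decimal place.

46.1 hours

Audio: 384 kbps = 0.384 Mbps.
Total bitrate: 96 + 0.384 = 96.384 Mbps.
Capacity: 2 TB = 16,000,000 Mb.
Recording time: 16,000,000 / 96.384 = 166,003 s ≈ 46.1 hours.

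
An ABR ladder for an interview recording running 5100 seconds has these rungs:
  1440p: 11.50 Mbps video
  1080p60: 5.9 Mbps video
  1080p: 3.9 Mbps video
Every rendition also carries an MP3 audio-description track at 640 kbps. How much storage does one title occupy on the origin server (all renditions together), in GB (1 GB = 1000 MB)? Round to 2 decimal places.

Audio: 640 kbps = 0.640 Mbps.
Sum of rendition bitrates: (11.50+0.640) + (5.9+0.640) + (3.9+0.640) = 23.220 Mbps.
× 5100 s = 118,422 Mb = 14,803 MB = 14.80 GB.

14.80 GB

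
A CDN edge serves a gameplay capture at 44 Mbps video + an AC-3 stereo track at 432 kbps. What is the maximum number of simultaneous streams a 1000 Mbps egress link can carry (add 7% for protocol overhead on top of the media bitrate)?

21

Audio: 432 kbps = 0.432 Mbps.
Per-viewer media rate: 44.432 Mbps.
On the wire with 7% overhead: 47.542 Mbps.
1000 Mbps = 1,000 Mbps; 1,000 / 47.542 = 21.03 → 21 viewers.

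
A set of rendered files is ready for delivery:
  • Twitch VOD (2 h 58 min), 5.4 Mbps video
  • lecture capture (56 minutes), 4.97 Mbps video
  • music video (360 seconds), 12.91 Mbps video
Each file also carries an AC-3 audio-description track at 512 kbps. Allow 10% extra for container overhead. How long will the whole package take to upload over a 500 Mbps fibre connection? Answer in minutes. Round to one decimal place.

3.2 minutes

Audio: 512 kbps = 0.512 Mbps.
Twitch VOD: 5.912 Mbps × 10680 s × 1.10 = 69454.2 Mb
lecture capture: 5.482 Mbps × 3360 s × 1.10 = 20261.5 Mb
music video: 13.422 Mbps × 360 s × 1.10 = 5315.1 Mb
Total: 95030.8 Mb = 11878.8 MB.
At 500 Mbps: 95030.8 / 500 = 190 s ≈ 3.17 minutes.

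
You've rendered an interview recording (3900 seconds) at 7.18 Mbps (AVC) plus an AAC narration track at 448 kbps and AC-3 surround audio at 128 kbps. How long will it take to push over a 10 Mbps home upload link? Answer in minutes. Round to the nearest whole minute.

50 minutes

Audio total: 448 + 128 = 576 kbps = 0.576 Mbps.
Total bitrate: 7.756 Mbps.
File: 7.756 Mbps × 3900 s = 30248.4 Mb.
At 10 Mbps: 30248.4 / 10 = 3024.8 s ≈ 50.4 minutes.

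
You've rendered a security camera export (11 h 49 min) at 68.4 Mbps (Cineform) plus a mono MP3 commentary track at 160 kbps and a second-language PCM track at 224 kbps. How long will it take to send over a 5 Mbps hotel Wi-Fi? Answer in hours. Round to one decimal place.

11 h 49 min = 709 min = 42540 s
Audio total: 160 + 224 = 384 kbps = 0.384 Mbps.
Total bitrate: 68.784 Mbps.
File: 68.784 Mbps × 42540 s = 2926071.4 Mb.
At 5 Mbps: 2926071.4 / 5 = 585214.3 s ≈ 163 hours.

162.6 hours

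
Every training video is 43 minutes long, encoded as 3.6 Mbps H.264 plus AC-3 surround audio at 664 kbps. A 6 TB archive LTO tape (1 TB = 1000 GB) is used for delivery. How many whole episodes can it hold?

43 min = 2580 s
Audio: 664 kbps = 0.664 Mbps.
Total bitrate: 4.264 Mbps.
Per item: 4.264 Mbps × 2580 s = 11,001 Mb = 1,375 MB.
Capacity: 6 TB = 48,000,000 Mb; 4363.19 items → 4363 complete.

4363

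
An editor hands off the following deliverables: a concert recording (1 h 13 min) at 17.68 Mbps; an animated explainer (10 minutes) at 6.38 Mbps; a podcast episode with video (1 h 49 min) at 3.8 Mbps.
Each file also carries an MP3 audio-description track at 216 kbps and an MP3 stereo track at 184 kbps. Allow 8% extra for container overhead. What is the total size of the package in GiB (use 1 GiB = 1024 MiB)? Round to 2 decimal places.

13.92 GiB

Audio total: 216 + 184 = 400 kbps = 0.400 Mbps.
concert recording: 18.080 Mbps × 4380 s × 1.08 = 85525.6 Mb
animated explainer: 6.780 Mbps × 600 s × 1.08 = 4393.4 Mb
podcast episode with video: 4.200 Mbps × 6540 s × 1.08 = 29665.4 Mb
Total: 119584.5 Mb = 14948.1 MB.
= 13.92 GiB.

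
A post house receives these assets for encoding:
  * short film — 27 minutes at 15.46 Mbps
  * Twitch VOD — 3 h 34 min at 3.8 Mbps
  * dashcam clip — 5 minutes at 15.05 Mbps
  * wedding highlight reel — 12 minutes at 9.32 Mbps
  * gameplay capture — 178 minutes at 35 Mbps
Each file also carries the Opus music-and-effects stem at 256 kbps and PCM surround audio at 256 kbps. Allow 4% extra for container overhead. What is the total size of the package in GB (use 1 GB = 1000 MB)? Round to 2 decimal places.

Audio total: 256 + 256 = 512 kbps = 0.512 Mbps.
short film: 15.972 Mbps × 1620 s × 1.04 = 26909.6 Mb
Twitch VOD: 4.312 Mbps × 12840 s × 1.04 = 57580.7 Mb
dashcam clip: 15.562 Mbps × 300 s × 1.04 = 4855.3 Mb
wedding highlight reel: 9.832 Mbps × 720 s × 1.04 = 7362.2 Mb
gameplay capture: 35.512 Mbps × 10680 s × 1.04 = 394438.9 Mb
Total: 491146.8 Mb = 61393.3 MB.
= 61.39 GB.

61.39 GB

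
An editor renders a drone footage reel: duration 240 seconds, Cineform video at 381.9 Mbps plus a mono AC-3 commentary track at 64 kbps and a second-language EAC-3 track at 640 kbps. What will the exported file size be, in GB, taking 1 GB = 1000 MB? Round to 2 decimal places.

Audio total: 64 + 640 = 704 kbps = 0.704 Mbps.
Total bitrate: 381.9 + 0.704 = 382.604 Mbps.
Stream data: 382.604 Mbps × 240 s = 91825.0 Mb.
91,825 Mb ÷ 8 = 11,478 MB → 11.48 GB.

11.48 GB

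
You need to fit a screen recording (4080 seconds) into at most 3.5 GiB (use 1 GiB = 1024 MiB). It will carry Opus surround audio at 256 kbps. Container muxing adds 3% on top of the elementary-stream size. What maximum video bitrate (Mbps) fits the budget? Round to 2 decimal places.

Budget: 3.5 GiB = 30064.8 Mb.
Stream payload after overhead: 30064.8 / 1.03 = 29189.1 Mb.
Total bitrate budget: 29189.1 Mb / 4080 s = 7.154 Mbps.
Audio: 256 kbps = 0.256 Mbps.
Video: 7.154 − 0.256 = 6.898 Mbps.

6.90 Mbps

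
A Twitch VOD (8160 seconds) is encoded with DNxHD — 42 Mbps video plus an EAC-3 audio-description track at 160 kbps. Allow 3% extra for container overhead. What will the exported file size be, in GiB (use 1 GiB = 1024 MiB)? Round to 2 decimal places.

Audio: 160 kbps = 0.160 Mbps.
Total bitrate: 42 + 0.160 = 42.160 Mbps.
Stream data: 42.160 Mbps × 8160 s = 344025.6 Mb.
With 3% container overhead: ×1.03.
354,346 Mb = 44,293,296,000 bytes ÷ 1,073,741,824 = 41.25 GiB.

41.25 GiB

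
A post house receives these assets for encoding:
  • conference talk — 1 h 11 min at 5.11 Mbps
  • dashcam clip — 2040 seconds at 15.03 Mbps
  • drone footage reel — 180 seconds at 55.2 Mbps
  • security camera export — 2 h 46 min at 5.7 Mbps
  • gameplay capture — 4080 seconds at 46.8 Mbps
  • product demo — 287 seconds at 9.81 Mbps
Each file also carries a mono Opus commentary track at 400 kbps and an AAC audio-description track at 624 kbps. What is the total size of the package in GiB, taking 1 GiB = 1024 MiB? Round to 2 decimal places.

Audio total: 400 + 624 = 1024 kbps = 1.024 Mbps.
conference talk: 6.134 Mbps × 4260 s = 26130.8 Mb
dashcam clip: 16.054 Mbps × 2040 s = 32750.2 Mb
drone footage reel: 56.224 Mbps × 180 s = 10120.3 Mb
security camera export: 6.724 Mbps × 9960 s = 66971.0 Mb
gameplay capture: 47.824 Mbps × 4080 s = 195121.9 Mb
product demo: 10.834 Mbps × 287 s = 3109.4 Mb
Total: 334203.6 Mb = 41775.5 MB.
= 38.91 GiB.

38.91 GiB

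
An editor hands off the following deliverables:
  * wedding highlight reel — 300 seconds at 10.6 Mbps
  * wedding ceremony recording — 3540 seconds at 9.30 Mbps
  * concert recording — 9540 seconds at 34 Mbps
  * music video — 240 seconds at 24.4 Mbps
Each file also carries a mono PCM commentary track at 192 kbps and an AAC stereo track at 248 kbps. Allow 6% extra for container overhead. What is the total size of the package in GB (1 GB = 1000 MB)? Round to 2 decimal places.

Audio total: 192 + 248 = 440 kbps = 0.440 Mbps.
wedding highlight reel: 11.040 Mbps × 300 s × 1.06 = 3510.7 Mb
wedding ceremony recording: 9.740 Mbps × 3540 s × 1.06 = 36548.4 Mb
concert recording: 34.440 Mbps × 9540 s × 1.06 = 348271.1 Mb
music video: 24.840 Mbps × 240 s × 1.06 = 6319.3 Mb
Total: 394649.4 Mb = 49331.2 MB.
= 49.33 GB.

49.33 GB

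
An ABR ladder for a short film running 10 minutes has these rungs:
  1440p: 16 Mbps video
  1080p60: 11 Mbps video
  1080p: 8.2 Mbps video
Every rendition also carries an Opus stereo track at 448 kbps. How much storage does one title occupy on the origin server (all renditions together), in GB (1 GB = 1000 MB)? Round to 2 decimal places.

2.74 GB

10 min = 600 s
Audio: 448 kbps = 0.448 Mbps.
Sum of rendition bitrates: (16+0.448) + (11+0.448) + (8.2+0.448) = 36.544 Mbps.
× 600 s = 21,926 Mb = 2,741 MB = 2.741 GB.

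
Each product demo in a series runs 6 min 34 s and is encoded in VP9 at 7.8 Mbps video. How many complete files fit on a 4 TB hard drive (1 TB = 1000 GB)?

10412

6 min 34 s = 394 s
Per item: 7.800 Mbps × 394 s = 3,073 Mb = 384.1 MB.
Capacity: 4 TB = 32,000,000 Mb; 10412.60 items → 10412 complete.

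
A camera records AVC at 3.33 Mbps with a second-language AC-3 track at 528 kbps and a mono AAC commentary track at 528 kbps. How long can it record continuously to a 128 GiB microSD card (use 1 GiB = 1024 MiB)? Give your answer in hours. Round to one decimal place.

69.6 hours

Audio total: 528 + 528 = 1056 kbps = 1.056 Mbps.
Total bitrate: 3.33 + 1.056 = 4.386 Mbps.
Capacity: 128 GiB = 1,099,512 Mb.
Recording time: 1,099,512 / 4.386 = 250,687 s ≈ 69.6 hours.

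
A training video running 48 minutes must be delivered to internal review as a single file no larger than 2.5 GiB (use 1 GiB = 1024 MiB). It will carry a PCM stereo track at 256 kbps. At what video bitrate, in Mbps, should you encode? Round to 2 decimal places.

7.20 Mbps

Budget: 2.5 GiB = 21474.8 Mb.
48 min = 2880 s
Total bitrate budget: 21474.8 Mb / 2880 s = 7.457 Mbps.
Audio: 256 kbps = 0.256 Mbps.
Video: 7.457 − 0.256 = 7.201 Mbps.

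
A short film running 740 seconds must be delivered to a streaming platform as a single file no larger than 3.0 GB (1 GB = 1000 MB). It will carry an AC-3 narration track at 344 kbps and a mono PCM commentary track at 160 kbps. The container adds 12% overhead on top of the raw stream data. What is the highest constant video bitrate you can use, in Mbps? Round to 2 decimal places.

Budget: 3.0 GB = 24000.0 Mb.
Stream payload after overhead: 24000.0 / 1.12 = 21428.6 Mb.
Total bitrate budget: 21428.6 Mb / 740 s = 28.958 Mbps.
Audio total: 344 + 160 = 504 kbps = 0.504 Mbps.
Video: 28.958 − 0.504 = 28.454 Mbps.

28.45 Mbps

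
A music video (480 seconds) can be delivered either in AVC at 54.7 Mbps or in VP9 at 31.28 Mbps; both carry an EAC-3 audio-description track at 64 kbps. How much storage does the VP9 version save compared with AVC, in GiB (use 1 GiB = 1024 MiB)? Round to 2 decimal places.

1.31 GiB

Audio: 64 kbps = 0.064 Mbps.
AVC: 54.764 Mbps × 480 s = 26286.7 Mb = 3.060 GiB.
VP9: 31.344 Mbps × 480 s = 15045.1 Mb = 1.751 GiB.
Saving: 3.060 − 1.751 = 1.309 GiB.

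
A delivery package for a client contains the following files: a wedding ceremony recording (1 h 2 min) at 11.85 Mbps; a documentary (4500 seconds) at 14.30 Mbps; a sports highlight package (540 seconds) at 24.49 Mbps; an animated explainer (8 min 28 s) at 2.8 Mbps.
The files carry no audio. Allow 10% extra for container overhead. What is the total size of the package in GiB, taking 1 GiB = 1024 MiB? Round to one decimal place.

wedding ceremony recording: 11.850 Mbps × 3720 s × 1.10 = 48490.2 Mb
documentary: 14.300 Mbps × 4500 s × 1.10 = 70785.0 Mb
sports highlight package: 24.490 Mbps × 540 s × 1.10 = 14547.1 Mb
animated explainer: 2.800 Mbps × 508 s × 1.10 = 1564.6 Mb
Total: 135386.9 Mb = 16923.4 MB.
= 15.76 GiB.

15.8 GiB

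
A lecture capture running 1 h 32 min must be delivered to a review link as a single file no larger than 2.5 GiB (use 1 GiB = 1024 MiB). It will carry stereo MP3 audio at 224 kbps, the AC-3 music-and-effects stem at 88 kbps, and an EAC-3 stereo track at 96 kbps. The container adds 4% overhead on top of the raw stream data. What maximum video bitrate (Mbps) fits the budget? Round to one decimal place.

Budget: 2.5 GiB = 21474.8 Mb.
Stream payload after overhead: 21474.8 / 1.04 = 20648.9 Mb.
1 h 32 min = 92 min = 5520 s
Total bitrate budget: 20648.9 Mb / 5520 s = 3.741 Mbps.
Audio total: 224 + 88 + 96 = 408 kbps = 0.408 Mbps.
Video: 3.741 − 0.408 = 3.333 Mbps.

3.3 Mbps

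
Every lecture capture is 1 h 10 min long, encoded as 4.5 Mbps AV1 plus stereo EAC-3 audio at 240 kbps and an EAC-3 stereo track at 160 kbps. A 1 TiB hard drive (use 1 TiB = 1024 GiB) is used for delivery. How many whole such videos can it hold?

1 h 10 min = 70 min = 4200 s
Audio total: 240 + 160 = 400 kbps = 0.400 Mbps.
Total bitrate: 4.900 Mbps.
Per item: 4.900 Mbps × 4200 s = 20,580 Mb = 2,572 MB.
Capacity: 1 TiB = 8,796,093 Mb; 427.41 items → 427 complete.

427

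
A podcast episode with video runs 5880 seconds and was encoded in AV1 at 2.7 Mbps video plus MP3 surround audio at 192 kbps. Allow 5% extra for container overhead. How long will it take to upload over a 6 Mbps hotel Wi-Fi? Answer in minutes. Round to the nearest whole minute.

50 minutes

Audio: 192 kbps = 0.192 Mbps.
Total bitrate: 2.892 Mbps.
File: 2.892 Mbps × 5880 s = 17005.0 Mb.
With 5% container overhead: ×1.05. → 17855.2 Mb.
At 6 Mbps: 17855.2 / 6 = 2975.9 s ≈ 49.6 minutes.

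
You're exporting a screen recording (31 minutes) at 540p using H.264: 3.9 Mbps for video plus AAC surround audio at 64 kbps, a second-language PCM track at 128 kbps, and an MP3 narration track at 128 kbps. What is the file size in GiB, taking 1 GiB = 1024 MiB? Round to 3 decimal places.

31 min = 1860 s
Audio total: 64 + 128 + 128 = 320 kbps = 0.320 Mbps.
Total bitrate: 3.9 + 0.320 = 4.220 Mbps.
Stream data: 4.220 Mbps × 1860 s = 7849.2 Mb.
7,849 Mb = 981,150,000 bytes ÷ 1,073,741,824 = 0.9138 GiB.

0.914 GiB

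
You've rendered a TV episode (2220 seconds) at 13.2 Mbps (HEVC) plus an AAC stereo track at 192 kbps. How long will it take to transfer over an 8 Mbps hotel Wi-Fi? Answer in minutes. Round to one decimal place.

Audio: 192 kbps = 0.192 Mbps.
Total bitrate: 13.392 Mbps.
File: 13.392 Mbps × 2220 s = 29730.2 Mb.
At 8 Mbps: 29730.2 / 8 = 3716.3 s ≈ 61.9 minutes.

61.9 minutes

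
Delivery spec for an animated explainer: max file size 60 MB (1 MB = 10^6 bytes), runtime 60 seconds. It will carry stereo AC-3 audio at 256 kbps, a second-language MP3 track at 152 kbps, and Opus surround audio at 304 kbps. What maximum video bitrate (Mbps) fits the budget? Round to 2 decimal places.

Budget: 60 MB = 480.0 Mb.
Total bitrate budget: 480.0 Mb / 60 s = 8.000 Mbps.
Audio total: 256 + 152 + 304 = 712 kbps = 0.712 Mbps.
Video: 8.000 − 0.712 = 7.288 Mbps.

7.29 Mbps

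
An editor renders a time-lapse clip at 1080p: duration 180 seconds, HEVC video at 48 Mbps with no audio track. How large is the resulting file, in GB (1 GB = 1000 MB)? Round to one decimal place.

1.1 GB

Total bitrate: 48 Mbps.
Stream data: 48.000 Mbps × 180 s = 8640.0 Mb.
8,640 Mb ÷ 8 = 1,080 MB → 1.080 GB.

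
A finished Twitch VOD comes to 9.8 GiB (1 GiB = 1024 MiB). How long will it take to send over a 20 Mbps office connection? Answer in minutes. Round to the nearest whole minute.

File: 9.8 GiB = 84181.4 Mb.
At 20 Mbps: 84181.4 / 20 = 4209.1 s ≈ 70.2 minutes.

70 minutes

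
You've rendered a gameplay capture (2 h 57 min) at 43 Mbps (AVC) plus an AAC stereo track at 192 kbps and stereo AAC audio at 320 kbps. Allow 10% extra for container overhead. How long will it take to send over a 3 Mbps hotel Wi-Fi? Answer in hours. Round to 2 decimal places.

2 h 57 min = 177 min = 10620 s
Audio total: 192 + 320 = 512 kbps = 0.512 Mbps.
Total bitrate: 43.512 Mbps.
File: 43.512 Mbps × 10620 s = 462097.4 Mb.
With 10% container overhead: ×1.10. → 508307.2 Mb.
At 3 Mbps: 508307.2 / 3 = 169435.7 s ≈ 47.1 hours.

47.07 hours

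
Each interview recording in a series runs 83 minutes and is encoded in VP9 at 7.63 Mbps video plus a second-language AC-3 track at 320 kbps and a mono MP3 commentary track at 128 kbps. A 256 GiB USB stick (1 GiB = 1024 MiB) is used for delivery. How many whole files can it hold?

54

83 min = 4980 s
Audio total: 320 + 128 = 448 kbps = 0.448 Mbps.
Total bitrate: 8.078 Mbps.
Per item: 8.078 Mbps × 4980 s = 40,228 Mb = 5,029 MB.
Capacity: 256 GiB = 2,199,023 Mb; 54.66 items → 54 complete.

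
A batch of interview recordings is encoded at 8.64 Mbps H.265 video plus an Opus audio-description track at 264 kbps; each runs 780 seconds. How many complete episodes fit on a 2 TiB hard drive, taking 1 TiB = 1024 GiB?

2533

Audio: 264 kbps = 0.264 Mbps.
Total bitrate: 8.904 Mbps.
Per item: 8.904 Mbps × 780 s = 6,945 Mb = 868.1 MB.
Capacity: 2 TiB = 17,592,186 Mb; 2533.03 items → 2533 complete.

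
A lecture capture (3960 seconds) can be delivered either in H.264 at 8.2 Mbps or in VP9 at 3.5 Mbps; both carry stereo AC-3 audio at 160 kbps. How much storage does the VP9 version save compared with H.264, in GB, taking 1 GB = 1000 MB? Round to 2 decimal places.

Audio: 160 kbps = 0.160 Mbps.
H.264: 8.360 Mbps × 3960 s = 33105.6 Mb = 4.138 GB.
VP9: 3.660 Mbps × 3960 s = 14493.6 Mb = 1.812 GB.
Saving: 4.138 − 1.812 = 2.326 GB.

2.33 GB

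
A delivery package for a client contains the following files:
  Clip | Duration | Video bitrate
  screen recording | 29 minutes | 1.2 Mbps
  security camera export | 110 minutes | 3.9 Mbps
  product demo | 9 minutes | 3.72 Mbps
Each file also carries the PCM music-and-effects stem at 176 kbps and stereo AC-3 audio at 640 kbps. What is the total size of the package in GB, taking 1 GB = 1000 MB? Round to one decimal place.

Audio total: 176 + 640 = 816 kbps = 0.816 Mbps.
screen recording: 2.016 Mbps × 1740 s = 3507.8 Mb
security camera export: 4.716 Mbps × 6600 s = 31125.6 Mb
product demo: 4.536 Mbps × 540 s = 2449.4 Mb
Total: 37082.9 Mb = 4635.4 MB.
= 4.635 GB.

4.6 GB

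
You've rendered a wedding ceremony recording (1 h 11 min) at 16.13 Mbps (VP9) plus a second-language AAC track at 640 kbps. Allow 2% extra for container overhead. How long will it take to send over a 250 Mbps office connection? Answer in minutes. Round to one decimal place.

1 h 11 min = 71 min = 4260 s
Audio: 640 kbps = 0.640 Mbps.
Total bitrate: 16.770 Mbps.
File: 16.770 Mbps × 4260 s = 71440.2 Mb.
With 2% container overhead: ×1.02. → 72869.0 Mb.
At 250 Mbps: 72869.0 / 250 = 291.5 s ≈ 4.86 minutes.

4.9 minutes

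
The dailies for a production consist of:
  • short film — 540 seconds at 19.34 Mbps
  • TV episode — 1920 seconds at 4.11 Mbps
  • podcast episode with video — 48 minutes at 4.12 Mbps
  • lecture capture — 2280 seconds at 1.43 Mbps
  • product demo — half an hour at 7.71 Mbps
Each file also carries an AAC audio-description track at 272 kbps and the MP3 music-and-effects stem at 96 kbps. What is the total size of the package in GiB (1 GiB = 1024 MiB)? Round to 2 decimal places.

5.91 GiB

Audio total: 272 + 96 = 368 kbps = 0.368 Mbps.
short film: 19.708 Mbps × 540 s = 10642.3 Mb
TV episode: 4.478 Mbps × 1920 s = 8597.8 Mb
podcast episode with video: 4.488 Mbps × 2880 s = 12925.4 Mb
lecture capture: 1.798 Mbps × 2280 s = 4099.4 Mb
product demo: 8.078 Mbps × 1800 s = 14540.4 Mb
Total: 50805.4 Mb = 6350.7 MB.
= 5.915 GiB.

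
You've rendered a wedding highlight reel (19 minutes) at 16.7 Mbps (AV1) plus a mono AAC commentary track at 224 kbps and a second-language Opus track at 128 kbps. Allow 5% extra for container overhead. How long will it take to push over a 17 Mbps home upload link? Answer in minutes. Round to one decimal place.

20.0 minutes

19 min = 1140 s
Audio total: 224 + 128 = 352 kbps = 0.352 Mbps.
Total bitrate: 17.052 Mbps.
File: 17.052 Mbps × 1140 s = 19439.3 Mb.
With 5% container overhead: ×1.05. → 20411.2 Mb.
At 17 Mbps: 20411.2 / 17 = 1200.7 s ≈ 20 minutes.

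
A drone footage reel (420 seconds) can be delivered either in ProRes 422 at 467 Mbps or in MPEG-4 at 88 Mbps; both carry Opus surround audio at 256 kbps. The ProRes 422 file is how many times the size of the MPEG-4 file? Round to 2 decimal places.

5.29

Audio: 256 kbps = 0.256 Mbps.
ProRes 422: 467.256 Mbps × 420 s = 196247.5 Mb = 24.531 GB.
MPEG-4: 88.256 Mbps × 420 s = 37067.5 Mb = 4.633 GB.
Ratio: 24.531 / 4.633 = 5.294.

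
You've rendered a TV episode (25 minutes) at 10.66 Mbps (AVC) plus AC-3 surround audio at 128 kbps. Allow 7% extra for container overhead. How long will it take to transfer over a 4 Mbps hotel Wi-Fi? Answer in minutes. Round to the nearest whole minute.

72 minutes

25 min = 1500 s
Audio: 128 kbps = 0.128 Mbps.
Total bitrate: 10.788 Mbps.
File: 10.788 Mbps × 1500 s = 16182.0 Mb.
With 7% container overhead: ×1.07. → 17314.7 Mb.
At 4 Mbps: 17314.7 / 4 = 4328.7 s ≈ 72.1 minutes.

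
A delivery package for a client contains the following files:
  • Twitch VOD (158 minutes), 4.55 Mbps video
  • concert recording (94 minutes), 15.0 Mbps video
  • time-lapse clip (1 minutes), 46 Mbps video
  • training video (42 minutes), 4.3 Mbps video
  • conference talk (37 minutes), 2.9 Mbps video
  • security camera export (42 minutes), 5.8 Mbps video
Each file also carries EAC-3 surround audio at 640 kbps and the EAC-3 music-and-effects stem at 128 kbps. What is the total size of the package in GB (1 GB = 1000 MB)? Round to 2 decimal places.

22.45 GB

Audio total: 640 + 128 = 768 kbps = 0.768 Mbps.
Twitch VOD: 5.318 Mbps × 9480 s = 50414.6 Mb
concert recording: 15.768 Mbps × 5640 s = 88931.5 Mb
time-lapse clip: 46.768 Mbps × 60 s = 2806.1 Mb
training video: 5.068 Mbps × 2520 s = 12771.4 Mb
conference talk: 3.668 Mbps × 2220 s = 8143.0 Mb
security camera export: 6.568 Mbps × 2520 s = 16551.4 Mb
Total: 179617.9 Mb = 22452.2 MB.
= 22.45 GB.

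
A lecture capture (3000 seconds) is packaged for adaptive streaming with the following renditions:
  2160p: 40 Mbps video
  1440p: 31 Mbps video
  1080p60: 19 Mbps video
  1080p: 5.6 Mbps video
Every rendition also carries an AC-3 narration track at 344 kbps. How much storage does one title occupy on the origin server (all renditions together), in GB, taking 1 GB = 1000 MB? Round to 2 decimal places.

36.37 GB

Audio: 344 kbps = 0.344 Mbps.
Sum of rendition bitrates: (40+0.344) + (31+0.344) + (19+0.344) + (5.6+0.344) = 96.976 Mbps.
× 3000 s = 290,928 Mb = 36,366 MB = 36.37 GB.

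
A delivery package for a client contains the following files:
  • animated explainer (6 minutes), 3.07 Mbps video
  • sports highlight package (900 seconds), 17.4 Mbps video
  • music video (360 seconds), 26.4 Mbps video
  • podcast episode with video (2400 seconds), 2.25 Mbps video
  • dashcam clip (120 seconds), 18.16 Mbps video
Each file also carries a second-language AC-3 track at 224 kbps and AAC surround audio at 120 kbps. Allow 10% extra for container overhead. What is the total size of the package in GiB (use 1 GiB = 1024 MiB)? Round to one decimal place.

Audio total: 224 + 120 = 344 kbps = 0.344 Mbps.
animated explainer: 3.414 Mbps × 360 s × 1.10 = 1351.9 Mb
sports highlight package: 17.744 Mbps × 900 s × 1.10 = 17566.6 Mb
music video: 26.744 Mbps × 360 s × 1.10 = 10590.6 Mb
podcast episode with video: 2.594 Mbps × 2400 s × 1.10 = 6848.2 Mb
dashcam clip: 18.504 Mbps × 120 s × 1.10 = 2442.5 Mb
Total: 38799.8 Mb = 4850.0 MB.
= 4.517 GiB.

4.5 GiB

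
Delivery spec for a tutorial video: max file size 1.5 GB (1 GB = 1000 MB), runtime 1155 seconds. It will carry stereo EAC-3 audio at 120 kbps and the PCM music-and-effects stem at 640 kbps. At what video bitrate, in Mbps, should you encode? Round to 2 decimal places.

9.63 Mbps

Budget: 1.5 GB = 12000.0 Mb.
Total bitrate budget: 12000.0 Mb / 1155 s = 10.390 Mbps.
Audio total: 120 + 640 = 760 kbps = 0.760 Mbps.
Video: 10.390 − 0.760 = 9.630 Mbps.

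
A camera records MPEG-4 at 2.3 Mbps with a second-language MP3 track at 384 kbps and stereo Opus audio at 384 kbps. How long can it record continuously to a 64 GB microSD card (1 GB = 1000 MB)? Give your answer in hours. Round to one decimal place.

Audio total: 384 + 384 = 768 kbps = 0.768 Mbps.
Total bitrate: 2.3 + 0.768 = 3.068 Mbps.
Capacity: 64 GB = 512,000 Mb.
Recording time: 512,000 / 3.068 = 166,884 s ≈ 46.4 hours.

46.4 hours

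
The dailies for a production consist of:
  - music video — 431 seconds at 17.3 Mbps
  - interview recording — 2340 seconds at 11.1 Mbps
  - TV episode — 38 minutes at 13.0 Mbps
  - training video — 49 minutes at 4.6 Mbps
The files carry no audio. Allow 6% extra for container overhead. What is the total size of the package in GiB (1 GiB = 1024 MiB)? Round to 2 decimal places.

9.45 GiB

music video: 17.300 Mbps × 431 s × 1.06 = 7903.7 Mb
interview recording: 11.100 Mbps × 2340 s × 1.06 = 27532.4 Mb
TV episode: 13.000 Mbps × 2280 s × 1.06 = 31418.4 Mb
training video: 4.600 Mbps × 2940 s × 1.06 = 14335.4 Mb
Total: 81190.0 Mb = 10148.7 MB.
= 9.452 GiB.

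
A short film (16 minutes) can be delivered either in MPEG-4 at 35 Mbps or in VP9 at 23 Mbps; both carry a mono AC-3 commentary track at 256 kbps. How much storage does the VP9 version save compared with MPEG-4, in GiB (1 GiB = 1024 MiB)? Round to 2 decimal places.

1.34 GiB

16 min = 960 s
Audio: 256 kbps = 0.256 Mbps.
MPEG-4: 35.256 Mbps × 960 s = 33845.8 Mb = 3.940 GiB.
VP9: 23.256 Mbps × 960 s = 22325.8 Mb = 2.599 GiB.
Saving: 3.940 − 2.599 = 1.341 GiB.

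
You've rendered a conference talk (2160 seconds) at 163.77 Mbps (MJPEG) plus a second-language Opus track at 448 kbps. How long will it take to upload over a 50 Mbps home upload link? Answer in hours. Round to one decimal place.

2.0 hours

Audio: 448 kbps = 0.448 Mbps.
Total bitrate: 164.218 Mbps.
File: 164.218 Mbps × 2160 s = 354710.9 Mb.
At 50 Mbps: 354710.9 / 50 = 7094.2 s ≈ 1.97 hours.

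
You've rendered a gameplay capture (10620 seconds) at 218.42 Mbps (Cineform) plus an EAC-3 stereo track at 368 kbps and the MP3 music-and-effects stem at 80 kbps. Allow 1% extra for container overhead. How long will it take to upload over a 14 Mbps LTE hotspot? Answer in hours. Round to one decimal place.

46.6 hours

Audio total: 368 + 80 = 448 kbps = 0.448 Mbps.
Total bitrate: 218.868 Mbps.
File: 218.868 Mbps × 10620 s = 2324378.2 Mb.
With 1% container overhead: ×1.01. → 2347621.9 Mb.
At 14 Mbps: 2347621.9 / 14 = 167687.3 s ≈ 46.6 hours.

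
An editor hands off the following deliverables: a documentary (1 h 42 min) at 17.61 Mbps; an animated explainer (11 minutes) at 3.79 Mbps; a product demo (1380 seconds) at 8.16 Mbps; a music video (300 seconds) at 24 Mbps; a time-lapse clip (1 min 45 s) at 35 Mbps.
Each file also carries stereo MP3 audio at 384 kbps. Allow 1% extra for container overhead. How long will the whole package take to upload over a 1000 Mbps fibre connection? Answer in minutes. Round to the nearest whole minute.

Audio: 384 kbps = 0.384 Mbps.
documentary: 17.994 Mbps × 6120 s × 1.01 = 111224.5 Mb
animated explainer: 4.174 Mbps × 660 s × 1.01 = 2782.4 Mb
product demo: 8.544 Mbps × 1380 s × 1.01 = 11908.6 Mb
music video: 24.384 Mbps × 300 s × 1.01 = 7388.4 Mb
time-lapse clip: 35.384 Mbps × 105 s × 1.01 = 3752.5 Mb
Total: 137056.4 Mb = 17132.0 MB.
At 1000 Mbps: 137056.4 / 1000 = 137 s ≈ 2.28 minutes.

2 minutes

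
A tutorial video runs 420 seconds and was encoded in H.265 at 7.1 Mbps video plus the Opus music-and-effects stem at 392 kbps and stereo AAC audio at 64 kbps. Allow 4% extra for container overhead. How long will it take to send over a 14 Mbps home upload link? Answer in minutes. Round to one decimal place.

Audio total: 392 + 64 = 456 kbps = 0.456 Mbps.
Total bitrate: 7.556 Mbps.
File: 7.556 Mbps × 420 s = 3173.5 Mb.
With 4% container overhead: ×1.04. → 3300.5 Mb.
At 14 Mbps: 3300.5 / 14 = 235.7 s ≈ 3.93 minutes.

3.9 minutes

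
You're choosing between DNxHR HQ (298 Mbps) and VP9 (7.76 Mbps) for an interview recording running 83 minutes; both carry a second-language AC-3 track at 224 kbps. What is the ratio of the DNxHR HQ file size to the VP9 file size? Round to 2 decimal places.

37.35

83 min = 4980 s
Audio: 224 kbps = 0.224 Mbps.
DNxHR HQ: 298.224 Mbps × 4980 s = 1485155.5 Mb = 172.895 GiB.
VP9: 7.984 Mbps × 4980 s = 39760.3 Mb = 4.629 GiB.
Ratio: 172.895 / 4.629 = 37.353.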